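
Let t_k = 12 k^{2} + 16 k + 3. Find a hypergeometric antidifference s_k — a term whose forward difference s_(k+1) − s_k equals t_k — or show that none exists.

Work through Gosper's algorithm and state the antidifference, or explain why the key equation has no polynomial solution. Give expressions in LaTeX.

s_k = k \left(4 k^{2} + 2 k - 3\right)

The ratio is (12*k**2 + 40*k + 31)/(12*k**2 + 16*k + 3).
A = 1, B = 1, C = k**2 + 4*k/3 + 1/4.
Set up (1)·f(k+1) − (1)·f(k) − (k**2 + 4*k/3 + 1/4) = 0.
From deg A=0, deg B=0, deg C=2: d=3.
A polynomial solution: f(k) = k*(4*k**2 + 2*k - 3)/12.
Certificate R = B(k−1)f/C = k*(4*k**2 + 2*k - 3)/(12*k**2 + 16*k + 3) gives s_k = k*(4*k**2 + 2*k - 3).
s_(k+1) − s_k = 12*k**2 + 16*k + 3 = t_k.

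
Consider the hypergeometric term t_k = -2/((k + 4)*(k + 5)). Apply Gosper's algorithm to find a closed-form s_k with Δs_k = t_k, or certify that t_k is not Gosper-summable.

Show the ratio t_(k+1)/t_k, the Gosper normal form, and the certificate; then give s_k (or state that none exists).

The ratio is (k + 4)/(k + 6).
Gosper form: A/B · C(k+1)/C(k) with A=k + 4, B=k + 6, C=1.
Need (k + 4)·f(k+1) − (k + 5)·f(k) = 1.
From deg A=1, deg B=1, deg C=0: d=1.
A polynomial solution: f(k) = k/4.
Then R = B(k−1)f/C = k*(k + 5)/4, so s_k = R(k)·t_k = -k/(2*k + 8).
s_(k+1) − s_k = -2/(k**2 + 9*k + 20) = t_k.

s_k = -k/(2*k + 8)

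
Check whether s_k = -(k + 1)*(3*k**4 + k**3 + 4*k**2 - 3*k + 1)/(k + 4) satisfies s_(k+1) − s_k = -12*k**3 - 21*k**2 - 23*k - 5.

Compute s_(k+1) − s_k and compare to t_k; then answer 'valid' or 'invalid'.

Invalid: residual 3*(9*k**4 + 68*k**3 + 103*k**2 + 100*k + 19)/(k**2 + 9*k + 20) ≠ 0.

s_(k+1) = (-3*k**5 - 19*k**4 - 51*k**3 - 70*k**2 - 46*k - 12)/(k + 5)
s_(k+1) − s_k = (-12*k**5 - 102*k**4 - 248*k**3 - 323*k**2 - 205*k - 43)/(k**2 + 9*k + 20)
(s_(k+1) − s_k) − t_k = 3*(9*k**4 + 68*k**3 + 103*k**2 + 100*k + 19)/(k**2 + 9*k + 20)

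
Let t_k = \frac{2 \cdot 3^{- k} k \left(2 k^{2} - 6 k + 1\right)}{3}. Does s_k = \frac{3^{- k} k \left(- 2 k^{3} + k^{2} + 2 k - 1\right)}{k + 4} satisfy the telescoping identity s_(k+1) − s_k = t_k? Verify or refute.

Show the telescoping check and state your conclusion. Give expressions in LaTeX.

Invalid: residual \frac{3^{- k} k \left(- 4 k^{3} - 10 k^{2} + 55 k - 11\right)}{k^{2} + 9 k + 20} ≠ 0.

s_(k+1) = k*(-2*k**3 - 7*k**2 - 7*k - 2)/(3*3**k*(k + 5))
s_(k+1) − s_k = k*(4*k**4 + 12*k**3 - 56*k**2 - 57*k + 7)/(3*3**k*(k**2 + 9*k + 20))
(s_(k+1) − s_k) − t_k = k*(-4*k**3 - 10*k**2 + 55*k - 11)/(3**k*(k**2 + 9*k + 20))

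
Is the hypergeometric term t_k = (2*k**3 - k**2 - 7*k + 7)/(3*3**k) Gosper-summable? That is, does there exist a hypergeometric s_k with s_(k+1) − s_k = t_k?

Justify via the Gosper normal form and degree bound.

Yes. s_k = (-k**3 - k**2 + k - 4)/3**k.

The ratio is (-7*k + 2*(k + 1)**3 - (k + 1)**2)/(3*(2*k**3 - k**2 - 7*k + 7)).
Normal form (A,B,C) = (1/3, 1, k**3 - k**2/2 - 7*k/2 + 7/2).
f must satisfy (1/3)·f(k+1) − (1)·f(k) = k**3 - k**2/2 - 7*k/2 + 7/2.
deg f ≤ 3 (via 0,0,3).
Solve for f: f(k) = -3*(k**3 + k**2 - k + 4)/2 (degree 3 ≤ 3).
Get s_k = R·t_k = (-k**3 - k**2 + k - 4)/3**k with R(k) = B(k−1)f(k)/C(k) = -3*(k**3 + k**2 - k + 4)/(2*k**3 - k**2 - 7*k + 7).
Δs = (2*k**3 - k**2 - 7*k + 7)/(3*3**k), as required.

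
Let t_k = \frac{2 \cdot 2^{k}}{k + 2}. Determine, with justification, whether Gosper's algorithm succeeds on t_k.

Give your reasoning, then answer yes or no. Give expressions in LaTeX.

No — negative degree bound, so no certificate f.

Ratio r(k) = 2*(k + 2)/(k + 3).
A = 2*k + 4, B = k + 3, C = 1.
Key eq: (2*k + 4)·f(k+1) = (k + 2)·f(k) + (1).
d = -1 from the (1,1,0) case.
Bound -1 < 0, so the key equation has no polynomial solution.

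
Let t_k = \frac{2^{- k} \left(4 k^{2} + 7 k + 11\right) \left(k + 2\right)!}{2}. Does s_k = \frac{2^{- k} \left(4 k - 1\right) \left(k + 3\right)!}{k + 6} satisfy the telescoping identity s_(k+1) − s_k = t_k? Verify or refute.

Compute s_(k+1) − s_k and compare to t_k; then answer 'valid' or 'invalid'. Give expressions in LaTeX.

s_(k+1) = (4*k + 3)*factorial(k + 4)/(2*2**k*(k + 7))
s_(k+1) − s_k = (4*k**3 + 35*k**2 + 72*k + 86)*factorial(k + 3)/(2*2**k*(k + 6)*(k + 7))
(s_(k+1) − s_k) − t_k = -3*(4*k**3 + 31*k**2 + 45*k + 68)*factorial(k + 2)/(2*2**k*(k + 6)*(k + 7))

Invalid: residual - \frac{3 \cdot 2^{- k} \left(4 k^{3} + 31 k^{2} + 45 k + 68\right) \left(k + 2\right)!}{2 \left(k + 6\right) \left(k + 7\right)} ≠ 0.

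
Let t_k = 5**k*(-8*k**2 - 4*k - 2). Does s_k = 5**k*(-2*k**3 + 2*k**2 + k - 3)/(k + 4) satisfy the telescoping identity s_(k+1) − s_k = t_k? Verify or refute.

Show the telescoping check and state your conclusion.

Invalid: residual 5**k*(24*k**3 + 102*k**2 + 66*k + 15)/(k**2 + 9*k + 20) ≠ 0.

s_(k+1) = 5**(k + 1)*(-2*k**3 - 4*k**2 - k - 2)/(k + 5)
s_(k+1) − s_k = 5**k*(-8*k**4 - 52*k**3 - 96*k**2 - 32*k - 25)/(k**2 + 9*k + 20)
(s_(k+1) − s_k) − t_k = 5**k*(24*k**3 + 102*k**2 + 66*k + 15)/(k**2 + 9*k + 20)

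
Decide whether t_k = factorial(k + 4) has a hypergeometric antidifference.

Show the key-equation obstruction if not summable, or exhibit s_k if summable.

No — t_k has no hypergeometric antidifference.

Ratio r(k) = k + 5.
Factor: A=k + 5; B=1; C=1.
Set up (k + 5)·f(k+1) − (1)·f(k) − (1) = 0.
From deg A=1, deg B=0, deg C=0: d=-1.
deg f ≤ -1 is impossible — no certificate.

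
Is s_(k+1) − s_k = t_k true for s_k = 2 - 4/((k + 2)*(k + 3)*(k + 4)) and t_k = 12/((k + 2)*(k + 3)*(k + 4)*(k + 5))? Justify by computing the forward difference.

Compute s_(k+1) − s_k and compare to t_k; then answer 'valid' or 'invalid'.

s_(k+1) = 2 - 4/((k + 3)*(k + 4)*(k + 5))
s_(k+1) − s_k = 12/((k + 2)*(k + 3)*(k + 4)*(k + 5))
(s_(k+1) − s_k) − t_k = 0

Valid — Δs_k = t_k.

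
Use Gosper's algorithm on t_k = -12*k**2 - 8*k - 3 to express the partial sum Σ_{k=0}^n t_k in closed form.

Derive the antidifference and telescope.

Ratio r(k) = (12*k**2 + 32*k + 23)/(12*k**2 + 8*k + 3).
Gosper form: A/B · C(k+1)/C(k) with A=1, B=1, C=k**2 + 2*k/3 + 1/4.
Need (1)·f(k+1) − (1)·f(k) = k**2 + 2*k/3 + 1/4.
Bound: deg f ≤ 3.
Solve for f: f(k) = k*(4*k**2 - 2*k + 1)/12 (degree 3 ≤ 3).
Get s_k = R·t_k = k*(-4*k**2 + 2*k - 1) with R(k) = B(k−1)f(k)/C(k) = k*(4*k**2 - 2*k + 1)/(12*k**2 + 8*k + 3).
Verify: -12*k**2 - 8*k - 3 matches t_k.
Σ_(k=0)^n t_k = s_(n+1) − s_(0) = (-4*n**3 - 10*n**2 - 9*n - 3) − (0), i.e. -4*n**3 - 10*n**2 - 9*n - 3.

S(n) = -4*n**3 - 10*n**2 - 9*n - 3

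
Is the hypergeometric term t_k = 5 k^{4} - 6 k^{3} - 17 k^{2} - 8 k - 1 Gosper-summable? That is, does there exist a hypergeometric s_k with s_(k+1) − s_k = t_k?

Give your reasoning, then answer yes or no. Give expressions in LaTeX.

Yes. s_k = k^{2} \left(k^{3} - 4 k^{2} - k + 3\right).

t_(k+1)/t_k = (5*k**4 + 14*k**3 - 5*k**2 - 40*k - 27)/(5*k**4 - 6*k**3 - 17*k**2 - 8*k - 1).
Factor: A=1; B=1; C=k**4 - 6*k**3/5 - 17*k**2/5 - 8*k/5 - 1/5.
Need (1)·f(k+1) − (1)·f(k) = k**4 - 6*k**3/5 - 17*k**2/5 - 8*k/5 - 1/5.
Degrees (0,0,4) ⇒ d ≤ 5.
Solving with deg f ≤ 5: f(k) = k**2*(k**3 - 4*k**2 - k + 3)/5.
R(k) = B(k−1)·f(k)/C(k) = k**2*(k**3 - 4*k**2 - k + 3)/(5*k**4 - 6*k**3 - 17*k**2 - 8*k - 1); s_k = R·t_k = k**2*(k**3 - 4*k**2 - k + 3).
Δs = 5*k**4 - 6*k**3 - 17*k**2 - 8*k - 1, as required.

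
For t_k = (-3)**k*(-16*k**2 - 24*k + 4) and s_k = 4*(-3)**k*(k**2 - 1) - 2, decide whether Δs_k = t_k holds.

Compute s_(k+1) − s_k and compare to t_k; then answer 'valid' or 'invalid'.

Valid: the claim telescopes to t_k.

s_(k+1) = 4*(-3)**(k + 1)*((k + 1)**2 - 1) - 2
s_(k+1) − s_k = (-3)**k*(-16*k**2 - 24*k + 4)
(s_(k+1) − s_k) − t_k = 0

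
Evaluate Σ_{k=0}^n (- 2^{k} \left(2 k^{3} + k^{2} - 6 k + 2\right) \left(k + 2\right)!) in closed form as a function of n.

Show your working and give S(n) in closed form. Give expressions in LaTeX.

Compute t_(k+1)/t_k: get 2*(2*k**4 + 13*k**3 + 23*k**2 + 5*k - 3)/(2*k**3 + k**2 - 6*k + 2).
So A=2*k + 6 and B=1, with C=k**3 + k**2/2 - 3*k + 1.
Solve (2*k + 6)·f(k+1) − (1)·f(k) = k**3 + k**2/2 - 3*k + 1.
Degrees (1,0,3) ⇒ d ≤ 2.
Match coefficients ⇒ f(k) = (k - 2)**2/2.
R(k) = B(k−1)·f(k)/C(k) = (k - 2)**2/(2*k**3 + k**2 - 6*k + 2); s_k = R·t_k = -2**k*(k - 2)**2*factorial(k + 2).
Δs = -2**k*(2*k**3 + k**2 - 6*k + 2)*factorial(k + 2), as required.
Evaluate: s_(n+1) = -2**(n + 1)*(n - 1)**2*factorial(n + 3); subtract s_(0) = -8 ⇒ S(n) = -2*2**n*n**5*factorial(n) - 8*2**n*n**4*factorial(n) + 20*2**n*n**2*factorial(n) + 2*2**n*n*factorial(n) - 12*2**n*factorial(n) + 8.

S(n) = - 2 \cdot 2^{n} n^{5} n! - 8 \cdot 2^{n} n^{4} n! + 20 \cdot 2^{n} n^{2} n! + 2 \cdot 2^{n} n n! - 12 \cdot 2^{n} n! + 8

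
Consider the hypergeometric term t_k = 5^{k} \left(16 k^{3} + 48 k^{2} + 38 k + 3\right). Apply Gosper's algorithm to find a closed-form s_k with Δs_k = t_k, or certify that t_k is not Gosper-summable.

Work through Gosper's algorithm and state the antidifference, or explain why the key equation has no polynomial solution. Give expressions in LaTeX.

s_k = 5^{k} \left(4 k^{3} - 3 k^{2} + 2 k - 3\right)

Ratio r(k) = 5*(16*k**3 + 96*k**2 + 182*k + 105)/(16*k**3 + 48*k**2 + 38*k + 3).
Take A(k)=5, B(k)=1, C(k)=k**3 + 3*k**2 + 19*k/8 + 3/16.
Solve (5)·f(k+1) − (1)·f(k) = k**3 + 3*k**2 + 19*k/8 + 3/16.
Degrees (0,0,3) ⇒ d ≤ 3.
Coefficient equations give f(k) = (k - 1)*(4*k**2 + k + 3)/16.
R(k) = B(k−1)·f(k)/C(k) = (k - 1)*(4*k**2 + k + 3)/((2*k + 3)*(8*k**2 + 12*k + 1)); s_k = R·t_k = 5**k*(4*k**3 - 3*k**2 + 2*k - 3).
Verify: 5**k*(16*k**3 + 48*k**2 + 38*k + 3) matches t_k.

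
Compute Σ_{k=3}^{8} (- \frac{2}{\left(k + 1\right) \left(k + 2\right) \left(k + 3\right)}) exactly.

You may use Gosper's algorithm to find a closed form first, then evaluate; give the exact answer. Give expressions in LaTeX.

Step 1: r(k) = (k + 1)/(k + 4).
A = k + 1, B = k + 4, C = 1.
Need (k + 1)·f(k+1) − (k + 3)·f(k) = 1.
d = 2 from the (1,1,0) case.
Solve for f: f(k) = k*(k + 3)/4 (degree 2 ≤ 2).
Then R = B(k−1)f/C = k*(k + 3)**2/4, so s_k = R(k)·t_k = k*(-k - 3)/(2*(k + 1)*(k + 2)).
Check: Δs_k = -2/(k**3 + 6*k**2 + 11*k + 6). ✓
Sum = s_(9) − s_(3); s_(9) = -27/55, s_(3) = -9/20 ⇒ -9/220.

Σ = -9/220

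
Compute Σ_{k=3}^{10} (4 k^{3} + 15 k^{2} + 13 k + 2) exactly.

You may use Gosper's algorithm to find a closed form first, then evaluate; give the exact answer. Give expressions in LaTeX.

Σ = 18456

Step 1: r(k) = (4*k**3 + 27*k**2 + 55*k + 34)/(4*k**3 + 15*k**2 + 13*k + 2).
Normal form (A,B,C) = (1, 1, k**3 + 15*k**2/4 + 13*k/4 + 1/2).
Need (1)·f(k+1) − (1)·f(k) = k**3 + 15*k**2/4 + 13*k/4 + 1/2.
Degrees (0,0,3) ⇒ d ≤ 4.
Solving with deg f ≤ 4: f(k) = k*(k + 1)*(k**2 + 2*k - 2)/4.
Get s_k = R·t_k = k*(k**3 + 3*k**2 - 2) with R(k) = B(k−1)f(k)/C(k) = k*(k**2 + 2*k - 2)/(4*k**2 + 11*k + 2).
Check: Δs_k = 4*k**3 + 15*k**2 + 13*k + 2. ✓
Σ_(k=3)^(10) t_k = s_(11) − s_(3) = 18612 − (156) = 18456.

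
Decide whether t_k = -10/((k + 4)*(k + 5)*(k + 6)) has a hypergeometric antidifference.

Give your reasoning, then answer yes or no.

Yes. s_k = k*(-k - 9)/(4*(k + 4)*(k + 5)).

Step 1: r(k) = (k + 4)/(k + 7).
Take A(k)=k + 4, B(k)=k + 7, C(k)=1.
Key eq: (k + 4)·f(k+1) = (k + 6)·f(k) + (1).
Bound: deg f ≤ 2.
Match coefficients ⇒ f(k) = k*(k + 9)/40.
Then R = B(k−1)f/C = k*(k + 6)*(k + 9)/40, so s_k = R(k)·t_k = k*(-k - 9)/(4*(k + 4)*(k + 5)).
Verify: -10/(k**3 + 15*k**2 + 74*k + 120) matches t_k.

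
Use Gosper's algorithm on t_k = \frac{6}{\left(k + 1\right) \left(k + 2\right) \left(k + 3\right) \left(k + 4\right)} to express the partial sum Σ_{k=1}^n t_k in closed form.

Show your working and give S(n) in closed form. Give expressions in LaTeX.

S(n) = \frac{n \left(n^{2} + 9 n + 26\right)}{12 \left(n^{3} + 9 n^{2} + 26 n + 24\right)}

Step 1: r(k) = (k + 1)/(k + 5).
Factor: A=k + 1; B=k + 5; C=1.
Set up (k + 1)·f(k+1) − (k + 4)·f(k) − (1) = 0.
From deg A=1, deg B=1, deg C=0: d=3.
Match coefficients ⇒ f(k) = k*(k**2 + 6*k + 11)/18.
So s_k = (B(k−1)f/C)·t_k = (k*(k + 4)*(k**2 + 6*k + 11)/18)·t_k = k*(k**2 + 6*k + 11)/(3*(k + 1)*(k + 2)*(k + 3)).
s_(k+1) − s_k = 6/(k**4 + 10*k**3 + 35*k**2 + 50*k + 24) = t_k.
Σ_(k=1)^n t_k = s_(n+1) − s_(1) = ((n**3 + 9*n**2 + 26*n + 18)/(3*(n**3 + 9*n**2 + 26*n + 24))) − (1/4), i.e. n*(n**2 + 9*n + 26)/(12*(n**3 + 9*n**2 + 26*n + 24)).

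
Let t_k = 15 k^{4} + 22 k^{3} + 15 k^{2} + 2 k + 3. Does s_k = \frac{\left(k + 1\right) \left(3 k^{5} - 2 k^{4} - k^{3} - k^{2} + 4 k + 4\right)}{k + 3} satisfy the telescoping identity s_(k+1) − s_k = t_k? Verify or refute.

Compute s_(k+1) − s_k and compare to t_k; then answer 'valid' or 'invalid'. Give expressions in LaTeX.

s_(k+1) = (3*k**6 + 19*k**5 + 47*k**4 + 56*k**3 + 34*k**2 + 19*k + 14)/(k + 4)
s_(k+1) − s_k = (15*k**6 + 103*k**5 + 211*k**4 + 207*k**3 + 101*k**2 + 35*k + 26)/(k**2 + 7*k + 12)
(s_(k+1) − s_k) − t_k = 2*(-12*k**5 - 69*k**4 - 82*k**3 - 48*k**2 - 5*k - 5)/(k**2 + 7*k + 12)

Invalid: residual \frac{2 \left(- 12 k^{5} - 69 k^{4} - 82 k^{3} - 48 k^{2} - 5 k - 5\right)}{k^{2} + 7 k + 12} ≠ 0.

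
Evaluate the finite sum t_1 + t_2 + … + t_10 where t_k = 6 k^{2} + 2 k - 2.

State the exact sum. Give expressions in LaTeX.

t_(k+1)/t_k = (k + 3*(k + 1)**2)/(3*k**2 + k - 1).
Factor: A=1; B=1; C=k**2 + k/3 - 1/3.
Solve (1)·f(k+1) − (1)·f(k) = k**2 + k/3 - 1/3.
Degrees (0,0,2) ⇒ d ≤ 3.
Solve for f: f(k) = k*(k**2 - k - 1)/3 (degree 3 ≤ 3).
Then R = B(k−1)f/C = k*(k**2 - k - 1)/(3*k**2 + k - 1), so s_k = R(k)·t_k = 2*k*(k**2 - k - 1).
Δs = 6*k**2 + 2*k - 2, as required.
Sum = s_(11) − s_(1); s_(11) = 2398, s_(1) = -2 ⇒ 2400.

Σ = 2400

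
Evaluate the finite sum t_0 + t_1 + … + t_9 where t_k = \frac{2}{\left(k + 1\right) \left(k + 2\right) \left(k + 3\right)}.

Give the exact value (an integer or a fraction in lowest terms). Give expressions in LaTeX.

t_(k+1)/t_k = (k + 1)/(k + 4).
Gosper form: A/B · C(k+1)/C(k) with A=k + 1, B=k + 4, C=1.
f must satisfy (k + 1)·f(k+1) − (k + 3)·f(k) = 1.
Bound: deg f ≤ 2.
Coefficient equations give f(k) = k*(k + 3)/4.
So s_k = (B(k−1)f/C)·t_k = (k*(k + 3)**2/4)·t_k = k*(k + 3)/(2*(k + 1)*(k + 2)).
s_(k+1) − s_k = 2/(k**3 + 6*k**2 + 11*k + 6) = t_k.
Telescoping: Σ = s_(10) − s_(0) = 65/132 − (0) = 65/132.

Σ = 65/132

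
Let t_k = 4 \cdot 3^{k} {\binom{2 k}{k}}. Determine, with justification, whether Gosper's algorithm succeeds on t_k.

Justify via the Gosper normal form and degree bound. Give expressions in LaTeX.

Ratio r(k) = 6*(2*k + 1)/(k + 1).
Normal form (A,B,C) = (12*k + 6, k + 1, 1).
Key eq: (12*k + 6)·f(k+1) = (k)·f(k) + (1).
deg f ≤ -1 (via 1,1,0).
d = -1 < 0 ⇒ no nonzero polynomial f; not summable.

No — t_k has no hypergeometric antidifference.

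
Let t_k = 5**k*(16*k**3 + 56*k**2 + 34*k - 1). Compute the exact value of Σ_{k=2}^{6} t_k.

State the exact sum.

Σ = 101249475

Ratio r(k) = 5*(16*k**3 + 104*k**2 + 194*k + 105)/(16*k**3 + 56*k**2 + 34*k - 1).
A = 5, B = 1, C = k**3 + 7*k**2/2 + 17*k/8 - 1/16.
Solve (5)·f(k+1) − (1)·f(k) = k**3 + 7*k**2/2 + 17*k/8 - 1/16.
d = 3 from the (0,0,3) case.
Solving with deg f ≤ 3: f(k) = (k - 1)*(k + 1)*(4*k - 1)/16.
R(k) = B(k−1)·f(k)/C(k) = (k - 1)*(k + 1)*(4*k - 1)/(16*k**3 + 56*k**2 + 34*k - 1); s_k = R·t_k = 5**k*(4*k**3 - k**2 - 4*k + 1).
s_(k+1) − s_k = 5**k*(16*k**3 + 56*k**2 + 34*k - 1) = t_k.
Σ_(k=2)^(6) t_k = s_(7) − s_(2) = 101250000 − (525) = 101249475.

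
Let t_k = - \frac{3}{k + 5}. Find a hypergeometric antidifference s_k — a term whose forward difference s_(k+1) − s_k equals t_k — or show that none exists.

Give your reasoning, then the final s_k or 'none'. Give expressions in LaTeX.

none — t_k is not Gosper-summable

r(k) = (k + 5)/(k + 6) after simplifying.
Normal form (A,B,C) = (k + 5, k + 6, 1).
Need (k + 5)·f(k+1) − (k + 5)·f(k) = 1.
Bound: deg f ≤ 0.
Put f(k) = c0: A·f(k+1) − B(k−1)·f(k) − C = -1; need -1 = 0 — inconsistent ⇒ no f, not summable.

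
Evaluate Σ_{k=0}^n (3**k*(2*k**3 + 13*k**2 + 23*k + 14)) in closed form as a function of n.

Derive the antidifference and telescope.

S(n) = 3*3**n*n**3 + 15*3**n*n**2 + 24*3**n*n + 15*3**n - 1

r(k) = 3*(2*k**3 + 19*k**2 + 55*k + 52)/(2*k**3 + 13*k**2 + 23*k + 14) after simplifying.
Factor: A=3; B=1; C=k**3 + 13*k**2/2 + 23*k/2 + 7.
f must satisfy (3)·f(k+1) − (1)·f(k) = k**3 + 13*k**2/2 + 23*k/2 + 7.
d = 3 from the (0,0,3) case.
Match coefficients ⇒ f(k) = (k**3 + 2*k**2 + k + 1)/2.
R(k) = B(k−1)·f(k)/C(k) = (k**3 + 2*k**2 + k + 1)/(2*k**3 + 13*k**2 + 23*k + 14); s_k = R·t_k = 3**k*(k**3 + 2*k**2 + k + 1).
s_(k+1) − s_k = 3**k*(2*k**3 + 13*k**2 + 23*k + 14) = t_k.
s_(n+1) = 3**(n + 1)*(n**3 + 5*n**2 + 8*n + 5) and s_(0) = 1, so S(n) = 3*3**n*n**3 + 15*3**n*n**2 + 24*3**n*n + 15*3**n - 1.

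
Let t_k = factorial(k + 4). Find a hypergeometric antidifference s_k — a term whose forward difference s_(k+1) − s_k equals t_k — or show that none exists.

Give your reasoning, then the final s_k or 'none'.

none — t_k is not Gosper-summable

The ratio is k + 5.
A = k + 5, B = 1, C = 1.
Set up (k + 5)·f(k+1) − (1)·f(k) − (1) = 0.
deg f ≤ -1 (via 1,0,0).
d = -1 < 0 ⇒ no nonzero polynomial f; not summable.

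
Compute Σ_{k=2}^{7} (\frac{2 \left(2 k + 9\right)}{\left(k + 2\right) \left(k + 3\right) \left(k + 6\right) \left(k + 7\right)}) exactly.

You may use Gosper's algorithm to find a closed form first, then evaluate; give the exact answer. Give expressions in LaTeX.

Σ = 27/560

r(k) = (k + 2)*(k + 6)*(2*k + 11)/((k + 4)*(k + 8)*(2*k + 9)) after simplifying.
A = k + 2, B = k + 8, C = k**3 + 27*k**2/2 + 121*k/2 + 90.
Key eq: (k + 2)·f(k+1) = (k + 7)·f(k) + (k**3 + 27*k**2/2 + 121*k/2 + 90).
d = 5 from the (1,1,3) case.
Match coefficients ⇒ f(k) = k*(k + 3)*(k + 4)*(k + 5)*(k + 8)/24.
R(k) = B(k−1)·f(k)/C(k) = k*(k + 3)*(k + 7)*(k + 8)/(12*(2*k + 9)); s_k = R·t_k = k*(k + 8)/(6*(k**2 + 8*k + 12)).
Δs = 2*(2*k + 9)/(k**4 + 18*k**3 + 113*k**2 + 288*k + 252), as required.
Sum = s_(8) − s_(2); s_(8) = 16/105, s_(2) = 5/48 ⇒ 27/560.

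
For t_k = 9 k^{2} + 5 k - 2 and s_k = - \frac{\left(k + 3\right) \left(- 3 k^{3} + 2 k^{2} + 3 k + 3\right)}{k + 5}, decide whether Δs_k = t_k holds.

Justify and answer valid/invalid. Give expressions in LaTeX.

Invalid: residual \frac{2 \left(- 6 k^{3} - 52 k^{2} - 26 k + 7\right)}{k^{2} + 11 k + 30} ≠ 0.

s_(k+1) = (3*k**4 + 19*k**3 + 30*k**2 + 3*k - 20)/(k + 6)
s_(k+1) − s_k = (9*k**4 + 92*k**3 + 219*k**2 + 76*k - 46)/(k**2 + 11*k + 30)
(s_(k+1) − s_k) − t_k = 2*(-6*k**3 - 52*k**2 - 26*k + 7)/(k**2 + 11*k + 30)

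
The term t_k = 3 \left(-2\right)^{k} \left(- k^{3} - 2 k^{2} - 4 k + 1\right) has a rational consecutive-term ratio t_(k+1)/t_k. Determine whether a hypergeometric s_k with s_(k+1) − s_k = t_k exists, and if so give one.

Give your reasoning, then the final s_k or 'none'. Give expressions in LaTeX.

Ratio r(k) = 2*(-k**3 - 5*k**2 - 11*k - 6)/(k**3 + 2*k**2 + 4*k - 1).
Gosper form: A/B · C(k+1)/C(k) with A=-2, B=1, C=k**3 + 2*k**2 + 4*k - 1.
Set up (-2)·f(k+1) − (1)·f(k) − (k**3 + 2*k**2 + 4*k - 1) = 0.
Degrees (0,0,3) ⇒ d ≤ 3.
Match coefficients ⇒ f(k) = -(k - 1)*(k**2 + k + 3)/3.
Then R = B(k−1)f/C = -(k - 1)*(k**2 + k + 3)/(3*(k**3 + 2*k**2 + 4*k - 1)), so s_k = R(k)·t_k = (-2)**k*(k**3 + 2*k - 3).
s_(k+1) − s_k = (-2)**k*(-k**3 - 6*k - 2*(k + 1)**3 + 5) = t_k.

s_k = \left(-2\right)^{k} \left(k^{3} + 2 k - 3\right)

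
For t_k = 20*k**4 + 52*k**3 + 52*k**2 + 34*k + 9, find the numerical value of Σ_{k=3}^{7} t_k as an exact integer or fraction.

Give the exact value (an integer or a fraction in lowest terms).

Σ = 141395

t_(k+1)/t_k = (20*k**4 + 132*k**3 + 328*k**2 + 374*k + 167)/(20*k**4 + 52*k**3 + 52*k**2 + 34*k + 9).
Factor: A=1; B=1; C=k**4 + 13*k**3/5 + 13*k**2/5 + 17*k/10 + 9/20.
Key eq: (1)·f(k+1) = (1)·f(k) + (k**4 + 13*k**3/5 + 13*k**2/5 + 17*k/10 + 9/20).
Degrees (0,0,4) ⇒ d ≤ 5.
Coefficient equations give f(k) = k**2*(4*k**3 + 3*k**2 - 2*k + 4)/20.
So s_k = (B(k−1)f/C)·t_k = (k**2*(4*k**3 + 3*k**2 - 2*k + 4)/(20*k**4 + 52*k**3 + 52*k**2 + 34*k + 9))·t_k = k**2*(4*k**3 + 3*k**2 - 2*k + 4).
Δs = 20*k**4 + 52*k**3 + 52*k**2 + 34*k + 9, as required.
Σ_(k=3)^(7) t_k = s_(8) − s_(3) = 142592 − (1197) = 141395.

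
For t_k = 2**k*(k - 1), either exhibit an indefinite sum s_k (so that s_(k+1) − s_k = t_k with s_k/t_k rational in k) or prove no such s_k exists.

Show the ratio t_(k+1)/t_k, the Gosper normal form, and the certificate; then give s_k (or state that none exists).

s_k = 2**k*(k - 3)

Step 1: r(k) = 2*k/(k - 1).
Factor: A=2; B=1; C=k - 1.
Key eq: (2)·f(k+1) = (1)·f(k) + (k - 1).
d = 1 from the (0,0,1) case.
A polynomial solution: f(k) = k - 3.
Certificate R = B(k−1)f/C = (k - 3)/(k - 1) gives s_k = 2**k*(k - 3).
Check: Δs_k = 2**k*(k - 1). ✓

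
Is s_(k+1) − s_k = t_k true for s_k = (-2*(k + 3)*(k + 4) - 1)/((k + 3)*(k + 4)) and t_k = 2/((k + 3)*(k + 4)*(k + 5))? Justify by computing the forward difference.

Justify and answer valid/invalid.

valid; difference matches t_k

s_(k+1) = (-2*(k + 4)*(k + 5) - 1)/((k + 4)*(k + 5))
s_(k+1) − s_k = 2/(k**3 + 12*k**2 + 47*k + 60)
(s_(k+1) − s_k) − t_k = 0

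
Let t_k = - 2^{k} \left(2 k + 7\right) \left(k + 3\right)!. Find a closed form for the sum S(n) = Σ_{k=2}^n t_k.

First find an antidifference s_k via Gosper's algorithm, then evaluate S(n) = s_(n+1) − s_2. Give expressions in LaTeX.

S(n) = - 2 \cdot 2^{n} \left(n + 4\right)! + 480

Step 1: r(k) = 2*(k + 4)*(2*k + 9)/(2*k + 7).
Normal form (A,B,C) = (2*k + 8, 1, k + 7/2).
Key eq: (2*k + 8)·f(k+1) = (1)·f(k) + (k + 7/2).
From deg A=1, deg B=0, deg C=1: d=0.
Solve for f: f(k) = 1/2 (degree 0 ≤ 0).
Get s_k = R·t_k = -2**k*factorial(k + 3) with R(k) = B(k−1)f(k)/C(k) = 1/(2*k + 7).
Check: Δs_k = -2**k*(2*k + 7)*factorial(k + 3). ✓
Σ_(k=2)^n t_k = s_(n+1) − s_(2) = (-2**(n + 1)*factorial(n + 4)) − (-480), i.e. -2*2**n*factorial(n + 4) + 480.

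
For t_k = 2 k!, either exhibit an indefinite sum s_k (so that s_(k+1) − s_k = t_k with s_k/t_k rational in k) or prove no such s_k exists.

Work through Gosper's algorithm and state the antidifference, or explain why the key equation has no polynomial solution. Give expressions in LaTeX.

r(k) = k + 1 after simplifying.
Normal form (A,B,C) = (k + 1, 1, 1).
f must satisfy (k + 1)·f(k+1) − (1)·f(k) = 1.
From deg A=1, deg B=0, deg C=0: d=-1.
Negative degree bound (-1): no f exists, t_k not Gosper-summable.

none — t_k is not Gosper-summable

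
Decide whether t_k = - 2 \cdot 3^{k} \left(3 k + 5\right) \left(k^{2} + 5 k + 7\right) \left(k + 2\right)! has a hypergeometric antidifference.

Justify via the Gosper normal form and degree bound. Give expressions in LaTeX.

t_(k+1)/t_k = 3*(k + 3)*(3*k + 8)*(5*k + (k + 1)**2 + 12)/((3*k + 5)*(k**2 + 5*k + 7)).
Factor: A=3*k + 9; B=1; C=k**3 + 20*k**2/3 + 46*k/3 + 35/3.
Set up (3*k + 9)·f(k+1) − (1)·f(k) − (k**3 + 20*k**2/3 + 46*k/3 + 35/3) = 0.
Bound: deg f ≤ 2.
A polynomial solution: f(k) = (k + 1)**2/3.
So s_k = (B(k−1)f/C)·t_k = ((k + 1)**2/((3*k + 5)*(k**2 + 5*k + 7)))·t_k = -2*3**k*(k + 1)**2*factorial(k + 2).
s_(k+1) − s_k = -2*3**k*(3*k + 5)*(k**2 + 5*k + 7)*factorial(k + 2) = t_k.

Yes. s_k = - 2 \cdot 3^{k} \left(k + 1\right)^{2} \left(k + 2\right)!.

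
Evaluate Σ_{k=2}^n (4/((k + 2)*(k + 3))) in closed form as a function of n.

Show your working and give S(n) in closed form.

S(n) = (n - 1)/(n + 3)

r(k) = (k + 2)/(k + 4) after simplifying.
Gosper form: A/B · C(k+1)/C(k) with A=k + 2, B=k + 4, C=1.
Key eq: (k + 2)·f(k+1) = (k + 3)·f(k) + (1).
deg f ≤ 1 (via 1,1,0).
Solving with deg f ≤ 1: f(k) = k/2.
So s_k = (B(k−1)f/C)·t_k = (k*(k + 3)/2)·t_k = 2*k/(k + 2).
Check: Δs_k = 4/(k**2 + 5*k + 6). ✓
Σ_(k=2)^n t_k = s_(n+1) − s_(2) = (2*(n + 1)/(n + 3)) − (1), i.e. (n - 1)/(n + 3).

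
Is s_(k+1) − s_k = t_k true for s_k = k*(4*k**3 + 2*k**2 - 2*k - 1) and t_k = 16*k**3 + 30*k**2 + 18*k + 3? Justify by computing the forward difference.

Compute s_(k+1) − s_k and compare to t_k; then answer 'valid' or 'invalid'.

s_(k+1) = 4*k**4 + 18*k**3 + 28*k**2 + 17*k + 3
s_(k+1) − s_k = 16*k**3 + 30*k**2 + 18*k + 3
(s_(k+1) − s_k) − t_k = 0

valid; difference matches t_k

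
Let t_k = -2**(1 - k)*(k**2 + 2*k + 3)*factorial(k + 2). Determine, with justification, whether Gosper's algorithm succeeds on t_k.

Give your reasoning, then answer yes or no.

Yes. s_k = -2**(2 - k)*k*factorial(k + 2).

r(k) = (k + 3)*(2*k + (k + 1)**2 + 5)/(2*(k**2 + 2*k + 3)) after simplifying.
Normal form (A,B,C) = (k/2 + 3/2, 1, k**2 + 2*k + 3).
Solve (k/2 + 3/2)·f(k+1) − (1)·f(k) = k**2 + 2*k + 3.
From deg A=1, deg B=0, deg C=2: d=1.
Solve for f: f(k) = 2*k (degree 1 ≤ 1).
So s_k = (B(k−1)f/C)·t_k = (2*k/(k**2 + 2*k + 3))·t_k = -2**(2 - k)*k*factorial(k + 2).
Verify: -2**(1 - k)*(k**2 + 2*k + 3)*factorial(k + 2) matches t_k.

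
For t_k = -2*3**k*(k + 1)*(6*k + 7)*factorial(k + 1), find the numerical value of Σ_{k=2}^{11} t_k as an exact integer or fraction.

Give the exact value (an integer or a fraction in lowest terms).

Σ = -152227531404748476

Compute t_(k+1)/t_k: get (k + 2)**2*(18*k + 39)/((k + 1)*(6*k + 7)).
A = 3*k + 6, B = 1, C = k**2 + 13*k/6 + 7/6.
Solve (3*k + 6)·f(k+1) − (1)·f(k) = k**2 + 13*k/6 + 7/6.
d = 1 from the (1,0,2) case.
Solving with deg f ≤ 1: f(k) = (2*k - 1)/6.
R(k) = B(k−1)·f(k)/C(k) = (2*k - 1)/((k + 1)*(6*k + 7)); s_k = R·t_k = -2*3**k*(2*k - 1)*factorial(k + 1).
Check: Δs_k = -2*3**k*(k + 1)*(6*k + 7)*factorial(k + 1). ✓
Evaluate s at k=12 and k=2: -152227531404748800 and -324; difference -152227531404748476.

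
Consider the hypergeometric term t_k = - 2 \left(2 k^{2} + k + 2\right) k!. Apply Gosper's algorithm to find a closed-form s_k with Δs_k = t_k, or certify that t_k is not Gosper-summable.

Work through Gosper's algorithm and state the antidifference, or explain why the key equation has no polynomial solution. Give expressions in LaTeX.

s_k = - 2 \left(2 k - 1\right) k!

Compute t_(k+1)/t_k: get (k + 1)*(k + 2*(k + 1)**2 + 3)/(2*k**2 + k + 2).
Normal form (A,B,C) = (k + 1, 1, k**2 + k/2 + 1).
Solve (k + 1)·f(k+1) − (1)·f(k) = k**2 + k/2 + 1.
From deg A=1, deg B=0, deg C=2: d=1.
Match coefficients ⇒ f(k) = (2*k - 1)/2.
Certificate R = B(k−1)f/C = (2*k - 1)/(2*k**2 + k + 2) gives s_k = -2*(2*k - 1)*factorial(k).
Δs = -2*(2*k**2 + k + 2)*factorial(k), as required.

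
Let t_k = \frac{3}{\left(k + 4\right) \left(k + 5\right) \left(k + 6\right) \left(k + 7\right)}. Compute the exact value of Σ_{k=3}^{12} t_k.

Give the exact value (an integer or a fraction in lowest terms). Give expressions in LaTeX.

Σ = 295/162792

Compute t_(k+1)/t_k: get (k + 4)/(k + 8).
A = k + 4, B = k + 8, C = 1.
Need (k + 4)·f(k+1) − (k + 7)·f(k) = 1.
d = 3 from the (1,1,0) case.
Coefficient equations give f(k) = k*(k**2 + 15*k + 74)/360.
Get s_k = R·t_k = k*(k**2 + 15*k + 74)/(120*(k + 4)*(k + 5)*(k + 6)) with R(k) = B(k−1)f(k)/C(k) = k*(k + 7)*(k**2 + 15*k + 74)/360.
Check: Δs_k = 3/(k**4 + 22*k**3 + 179*k**2 + 638*k + 840). ✓
Telescoping: Σ = s_(13) − s_(3) = 949/116280 − (2/315) = 295/162792.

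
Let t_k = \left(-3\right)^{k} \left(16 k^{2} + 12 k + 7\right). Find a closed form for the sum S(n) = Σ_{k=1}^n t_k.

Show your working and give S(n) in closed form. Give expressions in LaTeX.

t_(k+1)/t_k = 3*(-16*k**2 - 44*k - 35)/(16*k**2 + 12*k + 7).
Normal form (A,B,C) = (-3, 1, k**2 + 3*k/4 + 7/16).
Set up (-3)·f(k+1) − (1)·f(k) − (k**2 + 3*k/4 + 7/16) = 0.
Bound: deg f ≤ 2.
Solving with deg f ≤ 2: f(k) = -(4*k**2 - 3*k + 1)/16.
R(k) = B(k−1)·f(k)/C(k) = -(4*k**2 - 3*k + 1)/(16*k**2 + 12*k + 7); s_k = R·t_k = (-3)**k*(-4*k**2 + 3*k - 1).
Δs = (-3)**k*(16*k**2 + 12*k + 7), as required.
Evaluate: s_(n+1) = 3*(-3)**n*(4*n**2 + 5*n + 2); subtract s_(1) = 6 ⇒ S(n) = 12*(-3)**n*n**2 + 15*(-3)**n*n + 6*(-3)**n - 6.

S(n) = 12 \left(-3\right)^{n} n^{2} + 15 \left(-3\right)^{n} n + 6 \left(-3\right)^{n} - 6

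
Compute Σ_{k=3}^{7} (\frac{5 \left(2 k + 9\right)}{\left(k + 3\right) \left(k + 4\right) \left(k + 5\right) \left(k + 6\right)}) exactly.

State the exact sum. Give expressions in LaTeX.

Step 1: r(k) = (k + 3)*(2*k + 11)/((k + 7)*(2*k + 9)).
Factor: A=k + 3; B=k + 7; C=k + 9/2.
Solve (k + 3)·f(k+1) − (k + 6)·f(k) = k + 9/2.
d = 3 from the (1,1,1) case.
Coefficient equations give f(k) = k*(k + 4)*(k + 8)/30.
Certificate R = B(k−1)f/C = k*(k + 4)*(k + 6)*(k + 8)/(15*(2*k + 9)) gives s_k = k*(k + 8)/(3*(k**2 + 8*k + 15)).
Verify: 5*(2*k + 9)/(k**4 + 18*k**3 + 119*k**2 + 342*k + 360) matches t_k.
Sum = s_(8) − s_(3); s_(8) = 128/429, s_(3) = 11/48 ⇒ 475/6864.

Σ = 475/6864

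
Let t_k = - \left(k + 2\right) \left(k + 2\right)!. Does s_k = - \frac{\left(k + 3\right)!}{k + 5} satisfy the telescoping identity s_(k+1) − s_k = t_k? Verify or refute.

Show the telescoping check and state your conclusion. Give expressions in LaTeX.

s_(k+1) = -factorial(k + 4)/(k + 6)
s_(k+1) − s_k = -(k**2 + 8*k + 14)*factorial(k + 3)/((k + 5)*(k + 6))
(s_(k+1) − s_k) − t_k = 2*(k**2 + 7*k + 9)*factorial(k + 2)/((k + 5)*(k + 6))

Invalid: residual \frac{2 \left(k^{2} + 7 k + 9\right) \left(k + 2\right)!}{\left(k + 5\right) \left(k + 6\right)} ≠ 0.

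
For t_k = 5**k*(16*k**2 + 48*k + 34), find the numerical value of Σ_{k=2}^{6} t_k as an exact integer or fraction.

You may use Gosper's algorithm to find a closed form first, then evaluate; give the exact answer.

Σ = 16483850

Step 1: r(k) = 5*(8*k**2 + 40*k + 49)/(8*k**2 + 24*k + 17).
A = 5, B = 1, C = k**2 + 3*k + 17/8.
f must satisfy (5)·f(k+1) − (1)·f(k) = k**2 + 3*k + 17/8.
Degrees (0,0,2) ⇒ d ≤ 2.
A polynomial solution: f(k) = (4*k**2 + 2*k + 1)/16.
Then R = B(k−1)f/C = (4*k**2 + 2*k + 1)/(2*(8*k**2 + 24*k + 17)), so s_k = R(k)·t_k = 5**k*(4*k**2 + 2*k + 1).
Δs = 5**k*(16*k**2 + 48*k + 34), as required.
Telescoping: Σ = s_(7) − s_(2) = 16484375 − (525) = 16483850.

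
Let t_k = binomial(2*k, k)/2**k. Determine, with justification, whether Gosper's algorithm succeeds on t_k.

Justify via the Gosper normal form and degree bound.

No — key equation has no polynomial f.

Step 1: r(k) = (2*k + 1)/(k + 1).
Take A(k)=2*k + 1, B(k)=k + 1, C(k)=1.
Set up (2*k + 1)·f(k+1) − (k)·f(k) − (1) = 0.
deg f ≤ -1 (via 1,1,0).
deg f ≤ -1 is impossible — no certificate.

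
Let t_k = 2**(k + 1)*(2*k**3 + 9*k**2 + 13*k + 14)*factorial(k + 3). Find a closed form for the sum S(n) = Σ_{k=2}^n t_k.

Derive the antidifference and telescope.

r(k) = 2*(2*k**4 + 23*k**3 + 97*k**2 + 186*k + 152)/(2*k**3 + 9*k**2 + 13*k + 14) after simplifying.
Take A(k)=2*k + 8, B(k)=1, C(k)=k**3 + 9*k**2/2 + 13*k/2 + 7.
Key eq: (2*k + 8)·f(k+1) = (1)·f(k) + (k**3 + 9*k**2/2 + 13*k/2 + 7).
d = 2 from the (1,0,3) case.
Coefficient equations give f(k) = (k**2 - k + 2)/2.
Certificate R = B(k−1)f/C = (k**2 - k + 2)/(2*k**3 + 9*k**2 + 13*k + 14) gives s_k = 2**(k + 1)*(k**2 - k + 2)*factorial(k + 3).
s_(k+1) − s_k = 2**(k + 1)*(2*k**3 + 9*k**2 + 13*k + 14)*factorial(k + 3) = t_k.
Telescope: S(n) = s_(n+1) − s_(2) = 2**(n + 2)*(n**2 + n + 2)*factorial(n + 4) − (3840) = 4*2**n*n**2*factorial(n + 4) + 4*2**n*n*factorial(n + 4) + 8*2**n*factorial(n + 4) - 3840.

S(n) = 4*2**n*n**2*factorial(n + 4) + 4*2**n*n*factorial(n + 4) + 8*2**n*factorial(n + 4) - 3840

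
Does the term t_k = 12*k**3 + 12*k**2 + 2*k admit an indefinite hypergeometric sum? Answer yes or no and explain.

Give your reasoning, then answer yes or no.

Yes. s_k = k*(3*k**3 - 2*k**2 - 2*k + 1).

The ratio is (6*k**3 + 24*k**2 + 31*k + 13)/(k*(6*k**2 + 6*k + 1)).
Take A(k)=1, B(k)=1, C(k)=k**3 + k**2 + k/6.
Need (1)·f(k+1) − (1)·f(k) = k**3 + k**2 + k/6.
From deg A=0, deg B=0, deg C=3: d=4.
Solving with deg f ≤ 4: f(k) = k*(k - 1)*(3*k**2 + k - 1)/12.
R(k) = B(k−1)·f(k)/C(k) = (k - 1)*(3*k**2 + k - 1)/(2*(6*k**2 + 6*k + 1)); s_k = R·t_k = k*(3*k**3 - 2*k**2 - 2*k + 1).
s_(k+1) − s_k = 2*k*(6*k**2 + 6*k + 1) = t_k.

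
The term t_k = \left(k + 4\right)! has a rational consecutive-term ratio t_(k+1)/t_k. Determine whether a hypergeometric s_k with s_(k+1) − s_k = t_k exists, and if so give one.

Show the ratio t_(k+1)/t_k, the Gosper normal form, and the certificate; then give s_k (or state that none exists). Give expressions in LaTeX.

no hypergeometric antidifference exists

Step 1: r(k) = k + 5.
Gosper form: A/B · C(k+1)/C(k) with A=k + 5, B=1, C=1.
Solve (k + 5)·f(k+1) − (1)·f(k) = 1.
Bound: deg f ≤ -1.
d = -1 < 0 ⇒ no nonzero polynomial f; not summable.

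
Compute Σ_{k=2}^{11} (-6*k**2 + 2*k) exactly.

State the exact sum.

t_(k+1)/t_k = (-k + 3*(k + 1)**2 - 1)/(k*(3*k - 1)).
Take A(k)=1, B(k)=1, C(k)=k**2 - k/3.
Solve (1)·f(k+1) − (1)·f(k) = k**2 - k/3.
d = 3 from the (0,0,2) case.
Coefficient equations give f(k) = k*(k - 1)**2/3.
R(k) = B(k−1)·f(k)/C(k) = (k - 1)**2/(3*k - 1); s_k = R·t_k = 2*k*(-k**2 + 2*k - 1).
Verify: 2*k*(1 - 3*k) matches t_k.
Evaluate s at k=12 and k=2: -2904 and -4; difference -2900.

Σ = -2900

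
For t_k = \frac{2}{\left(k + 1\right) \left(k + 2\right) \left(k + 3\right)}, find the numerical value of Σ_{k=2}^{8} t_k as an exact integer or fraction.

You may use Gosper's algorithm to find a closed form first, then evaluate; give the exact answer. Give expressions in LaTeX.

Σ = 49/660

The ratio is (k + 1)/(k + 4).
Gosper form: A/B · C(k+1)/C(k) with A=k + 1, B=k + 4, C=1.
Set up (k + 1)·f(k+1) − (k + 3)·f(k) − (1) = 0.
Bound: deg f ≤ 2.
Coefficient equations give f(k) = k*(k + 3)/4.
Certificate R = B(k−1)f/C = k*(k + 3)**2/4 gives s_k = k*(k + 3)/(2*(k + 1)*(k + 2)).
s_(k+1) − s_k = 2/(k**3 + 6*k**2 + 11*k + 6) = t_k.
Evaluate s at k=9 and k=2: 27/55 and 5/12; difference 49/660.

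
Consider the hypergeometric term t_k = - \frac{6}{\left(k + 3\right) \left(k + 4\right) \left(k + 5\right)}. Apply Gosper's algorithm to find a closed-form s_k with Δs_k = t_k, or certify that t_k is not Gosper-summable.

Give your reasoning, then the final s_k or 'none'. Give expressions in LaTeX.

s_k = \frac{k \left(- k - 7\right)}{4 \left(k + 3\right) \left(k + 4\right)}

Ratio r(k) = (k + 3)/(k + 6).
Normal form (A,B,C) = (k + 3, k + 6, 1).
Need (k + 3)·f(k+1) − (k + 5)·f(k) = 1.
deg f ≤ 2 (via 1,1,0).
Coefficient equations give f(k) = k*(k + 7)/24.
R(k) = B(k−1)·f(k)/C(k) = k*(k + 5)*(k + 7)/24; s_k = R·t_k = k*(-k - 7)/(4*(k + 3)*(k + 4)).
s_(k+1) − s_k = -6/(k**3 + 12*k**2 + 47*k + 60) = t_k.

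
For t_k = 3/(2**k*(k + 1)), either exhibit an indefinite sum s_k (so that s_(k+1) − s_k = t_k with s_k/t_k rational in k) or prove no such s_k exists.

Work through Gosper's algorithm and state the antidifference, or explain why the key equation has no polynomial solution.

t_(k+1)/t_k = (k + 1)/(2*(k + 2)).
Gosper form: A/B · C(k+1)/C(k) with A=k/2 + 1/2, B=k + 2, C=1.
Set up (k/2 + 1/2)·f(k+1) − (k + 1)·f(k) − (1) = 0.
Bound: deg f ≤ -1.
d = -1 < 0 ⇒ no nonzero polynomial f; not summable.

none (Gosper's algorithm certifies no s_k)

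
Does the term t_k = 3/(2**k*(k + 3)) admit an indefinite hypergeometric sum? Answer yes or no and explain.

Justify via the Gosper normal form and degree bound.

No. Not Gosper-summable.

Step 1: r(k) = (k + 3)/(2*(k + 4)).
Gosper form: A/B · C(k+1)/C(k) with A=k/2 + 3/2, B=k + 4, C=1.
Set up (k/2 + 3/2)·f(k+1) − (k + 3)·f(k) − (1) = 0.
Bound: deg f ≤ -1.
deg f ≤ -1 is impossible — no certificate.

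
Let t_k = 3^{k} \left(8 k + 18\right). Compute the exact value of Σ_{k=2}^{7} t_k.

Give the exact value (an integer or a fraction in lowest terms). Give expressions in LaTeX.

t_(k+1)/t_k = 3*(4*k + 13)/(4*k + 9).
A = 3, B = 1, C = k + 9/4.
Solve (3)·f(k+1) − (1)·f(k) = k + 9/4.
Degrees (0,0,1) ⇒ d ≤ 1.
Match coefficients ⇒ f(k) = (4*k + 3)/8.
R(k) = B(k−1)·f(k)/C(k) = (4*k + 3)/(2*(4*k + 9)); s_k = R·t_k = 3**k*(4*k + 3).
Verify: 3**k*(8*k + 18) matches t_k.
Telescoping: Σ = s_(8) − s_(2) = 229635 − (99) = 229536.

Σ = 229536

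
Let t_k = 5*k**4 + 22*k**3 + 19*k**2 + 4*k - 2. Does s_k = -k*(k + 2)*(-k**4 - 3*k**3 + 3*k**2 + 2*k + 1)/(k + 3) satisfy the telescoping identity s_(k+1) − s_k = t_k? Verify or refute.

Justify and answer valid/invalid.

Invalid: residual (-4*k**5 - 34*k**4 - 88*k**3 - 63*k**2 - 11*k + 6)/(k**2 + 7*k + 12) ≠ 0.

s_(k+1) = (k**6 + 11*k**5 + 43*k**4 + 74*k**3 + 54*k**2 + 7*k - 6)/(k + 4)
s_(k+1) − s_k = (5*k**6 + 53*k**5 + 199*k**4 + 313*k**3 + 191*k**2 + 23*k - 18)/(k**2 + 7*k + 12)
(s_(k+1) − s_k) − t_k = (-4*k**5 - 34*k**4 - 88*k**3 - 63*k**2 - 11*k + 6)/(k**2 + 7*k + 12)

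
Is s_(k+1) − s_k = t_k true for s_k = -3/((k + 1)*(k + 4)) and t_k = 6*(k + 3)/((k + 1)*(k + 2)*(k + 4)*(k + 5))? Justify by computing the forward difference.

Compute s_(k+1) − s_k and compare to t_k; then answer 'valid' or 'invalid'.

s_(k+1) = -3/((k + 2)*(k + 5))
s_(k+1) − s_k = 6*(k + 3)/(k**4 + 12*k**3 + 49*k**2 + 78*k + 40)
(s_(k+1) − s_k) − t_k = 0

Valid — Δs_k = t_k.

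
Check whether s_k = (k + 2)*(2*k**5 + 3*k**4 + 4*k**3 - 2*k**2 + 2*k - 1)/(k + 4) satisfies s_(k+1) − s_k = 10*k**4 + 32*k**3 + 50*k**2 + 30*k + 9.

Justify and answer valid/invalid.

s_(k+1) = (2*k**6 + 19*k**5 + 75*k**4 + 156*k**3 + 176*k**2 + 104*k + 24)/(k + 5)
s_(k+1) − s_k = (10*k**6 + 106*k**5 + 400*k**4 + 772*k**3 + 815*k**2 + 427*k + 106)/(k**2 + 9*k + 20)
(s_(k+1) − s_k) − t_k = 2*(-8*k**5 - 69*k**4 - 174*k**3 - 232*k**2 - 127*k - 37)/(k**2 + 9*k + 20)

Invalid: residual 2*(-8*k**5 - 69*k**4 - 174*k**3 - 232*k**2 - 127*k - 37)/(k**2 + 9*k + 20) ≠ 0.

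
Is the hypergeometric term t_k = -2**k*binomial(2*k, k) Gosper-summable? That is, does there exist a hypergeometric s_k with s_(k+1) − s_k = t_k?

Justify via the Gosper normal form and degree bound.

No — negative degree bound, so no certificate f.

Step 1: r(k) = 4*(2*k + 1)/(k + 1).
Take A(k)=8*k + 4, B(k)=k + 1, C(k)=1.
f must satisfy (8*k + 4)·f(k+1) − (k)·f(k) = 1.
Bound: deg f ≤ -1.
Bound -1 < 0, so the key equation has no polynomial solution.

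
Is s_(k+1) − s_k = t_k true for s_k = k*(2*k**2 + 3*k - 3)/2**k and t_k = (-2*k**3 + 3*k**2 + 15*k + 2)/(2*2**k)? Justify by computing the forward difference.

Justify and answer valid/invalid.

valid (s_(k+1) − s_k reduces to t_k)

s_(k+1) = (k + 1)*(3*k + 2*(k + 1)**2)/(2*2**k)
s_(k+1) − s_k = (-2*k**3 + 3*k**2 + 15*k + 2)/(2*2**k)
(s_(k+1) − s_k) − t_k = 0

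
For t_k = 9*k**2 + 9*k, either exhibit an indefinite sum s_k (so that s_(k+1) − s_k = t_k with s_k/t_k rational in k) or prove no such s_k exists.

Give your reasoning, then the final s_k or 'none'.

r(k) = (k + 2)/k after simplifying.
A = 1, B = 1, C = k**2 + k.
Set up (1)·f(k+1) − (1)·f(k) − (k**2 + k) = 0.
Bound: deg f ≤ 3.
Solve for f: f(k) = k*(k - 1)*(k + 1)/3 (degree 3 ≤ 3).
Certificate R = B(k−1)f/C = (k - 1)/3 gives s_k = 3*k*(k**2 - 1).
s_(k+1) − s_k = 9*k*(k + 1) = t_k.

s_k = 3*k*(k**2 - 1)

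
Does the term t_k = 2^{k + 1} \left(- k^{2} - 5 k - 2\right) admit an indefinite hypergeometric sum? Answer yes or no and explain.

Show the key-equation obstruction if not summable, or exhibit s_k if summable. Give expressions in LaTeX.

The ratio is 2*(k**2 + 7*k + 8)/(k**2 + 5*k + 2).
So A=2 and B=1, with C=k**2 + 5*k + 2.
Key eq: (2)·f(k+1) = (1)·f(k) + (k**2 + 5*k + 2).
d = 2 from the (0,0,2) case.
Match coefficients ⇒ f(k) = (k - 1)*(k + 2).
So s_k = (B(k−1)f/C)·t_k = ((k - 1)*(k + 2)/(k**2 + 5*k + 2))·t_k = 2**(k + 1)*(-k**2 - k + 2).
Check: Δs_k = 2**(k + 1)*(-k**2 - 5*k - 2). ✓

Yes. s_k = 2^{k + 1} \left(- k^{2} - k + 2\right).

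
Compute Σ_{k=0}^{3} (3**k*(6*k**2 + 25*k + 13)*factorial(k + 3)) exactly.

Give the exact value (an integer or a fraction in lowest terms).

Ratio r(k) = 3*(6*k**3 + 61*k**2 + 192*k + 176)/(6*k**2 + 25*k + 13).
Normal form (A,B,C) = (3*k + 12, 1, k**2 + 25*k/6 + 13/6).
Need (3*k + 12)·f(k+1) − (1)·f(k) = k**2 + 25*k/6 + 13/6.
d = 1 from the (1,0,2) case.
Match coefficients ⇒ f(k) = (2*k - 1)/6.
Then R = B(k−1)f/C = (2*k - 1)/(6*k**2 + 25*k + 13), so s_k = R(k)·t_k = 3**k*(2*k - 1)*factorial(k + 3).
s_(k+1) − s_k = 3**k*(6*k**2 + 25*k + 13)*factorial(k + 3) = t_k.
Telescoping: Σ = s_(4) − s_(0) = 2857680 − (-6) = 2857686.

Σ = 2857686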